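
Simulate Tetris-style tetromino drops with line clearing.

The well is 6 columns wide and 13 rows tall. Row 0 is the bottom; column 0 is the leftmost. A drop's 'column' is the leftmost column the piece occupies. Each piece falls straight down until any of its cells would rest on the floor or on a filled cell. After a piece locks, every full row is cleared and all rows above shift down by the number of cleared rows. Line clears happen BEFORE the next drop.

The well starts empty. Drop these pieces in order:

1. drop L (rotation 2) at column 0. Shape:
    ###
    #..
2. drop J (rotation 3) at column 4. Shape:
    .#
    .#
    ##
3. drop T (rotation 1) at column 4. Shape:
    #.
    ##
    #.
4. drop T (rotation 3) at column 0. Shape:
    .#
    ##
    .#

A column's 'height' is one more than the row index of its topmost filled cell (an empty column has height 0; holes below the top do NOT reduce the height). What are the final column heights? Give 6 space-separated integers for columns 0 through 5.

Answer: 4 5 2 0 5 4

Derivation:
Drop 1: L rot2 at col 0 lands with bottom-row=0; cleared 0 line(s) (total 0); column heights now [2 2 2 0 0 0], max=2
Drop 2: J rot3 at col 4 lands with bottom-row=0; cleared 0 line(s) (total 0); column heights now [2 2 2 0 1 3], max=3
Drop 3: T rot1 at col 4 lands with bottom-row=2; cleared 0 line(s) (total 0); column heights now [2 2 2 0 5 4], max=5
Drop 4: T rot3 at col 0 lands with bottom-row=2; cleared 0 line(s) (total 0); column heights now [4 5 2 0 5 4], max=5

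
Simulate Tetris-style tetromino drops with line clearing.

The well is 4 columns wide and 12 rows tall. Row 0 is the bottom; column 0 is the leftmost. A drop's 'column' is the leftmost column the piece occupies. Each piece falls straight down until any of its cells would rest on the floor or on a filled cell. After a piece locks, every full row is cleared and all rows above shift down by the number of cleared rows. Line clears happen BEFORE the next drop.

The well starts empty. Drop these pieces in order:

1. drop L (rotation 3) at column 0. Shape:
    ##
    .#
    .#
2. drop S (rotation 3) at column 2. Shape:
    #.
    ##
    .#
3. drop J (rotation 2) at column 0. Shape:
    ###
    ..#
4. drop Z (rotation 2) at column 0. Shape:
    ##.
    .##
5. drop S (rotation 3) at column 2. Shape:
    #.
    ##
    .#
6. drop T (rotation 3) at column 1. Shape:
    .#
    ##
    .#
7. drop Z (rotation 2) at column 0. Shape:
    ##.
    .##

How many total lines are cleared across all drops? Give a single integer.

Answer: 1

Derivation:
Drop 1: L rot3 at col 0 lands with bottom-row=0; cleared 0 line(s) (total 0); column heights now [3 3 0 0], max=3
Drop 2: S rot3 at col 2 lands with bottom-row=0; cleared 0 line(s) (total 0); column heights now [3 3 3 2], max=3
Drop 3: J rot2 at col 0 lands with bottom-row=3; cleared 0 line(s) (total 0); column heights now [5 5 5 2], max=5
Drop 4: Z rot2 at col 0 lands with bottom-row=5; cleared 0 line(s) (total 0); column heights now [7 7 6 2], max=7
Drop 5: S rot3 at col 2 lands with bottom-row=5; cleared 1 line(s) (total 1); column heights now [5 6 7 6], max=7
Drop 6: T rot3 at col 1 lands with bottom-row=7; cleared 0 line(s) (total 1); column heights now [5 9 10 6], max=10
Drop 7: Z rot2 at col 0 lands with bottom-row=10; cleared 0 line(s) (total 1); column heights now [12 12 11 6], max=12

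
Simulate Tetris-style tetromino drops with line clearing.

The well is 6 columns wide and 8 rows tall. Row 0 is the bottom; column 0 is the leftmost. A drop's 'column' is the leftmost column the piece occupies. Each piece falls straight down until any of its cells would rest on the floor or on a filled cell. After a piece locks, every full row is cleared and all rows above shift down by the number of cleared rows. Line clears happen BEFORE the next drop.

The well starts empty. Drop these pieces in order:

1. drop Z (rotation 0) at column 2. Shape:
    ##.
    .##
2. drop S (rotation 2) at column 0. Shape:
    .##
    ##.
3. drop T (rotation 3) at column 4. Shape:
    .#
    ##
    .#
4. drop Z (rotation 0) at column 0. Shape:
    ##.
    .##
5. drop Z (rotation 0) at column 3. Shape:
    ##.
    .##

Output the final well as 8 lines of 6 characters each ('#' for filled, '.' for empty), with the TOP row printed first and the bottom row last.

Answer: ......
......
......
......
##.##.
.##.##
.##..#
...###

Derivation:
Drop 1: Z rot0 at col 2 lands with bottom-row=0; cleared 0 line(s) (total 0); column heights now [0 0 2 2 1 0], max=2
Drop 2: S rot2 at col 0 lands with bottom-row=1; cleared 0 line(s) (total 0); column heights now [2 3 3 2 1 0], max=3
Drop 3: T rot3 at col 4 lands with bottom-row=0; cleared 1 line(s) (total 1); column heights now [0 2 2 1 1 2], max=2
Drop 4: Z rot0 at col 0 lands with bottom-row=2; cleared 0 line(s) (total 1); column heights now [4 4 3 1 1 2], max=4
Drop 5: Z rot0 at col 3 lands with bottom-row=2; cleared 0 line(s) (total 1); column heights now [4 4 3 4 4 3], max=4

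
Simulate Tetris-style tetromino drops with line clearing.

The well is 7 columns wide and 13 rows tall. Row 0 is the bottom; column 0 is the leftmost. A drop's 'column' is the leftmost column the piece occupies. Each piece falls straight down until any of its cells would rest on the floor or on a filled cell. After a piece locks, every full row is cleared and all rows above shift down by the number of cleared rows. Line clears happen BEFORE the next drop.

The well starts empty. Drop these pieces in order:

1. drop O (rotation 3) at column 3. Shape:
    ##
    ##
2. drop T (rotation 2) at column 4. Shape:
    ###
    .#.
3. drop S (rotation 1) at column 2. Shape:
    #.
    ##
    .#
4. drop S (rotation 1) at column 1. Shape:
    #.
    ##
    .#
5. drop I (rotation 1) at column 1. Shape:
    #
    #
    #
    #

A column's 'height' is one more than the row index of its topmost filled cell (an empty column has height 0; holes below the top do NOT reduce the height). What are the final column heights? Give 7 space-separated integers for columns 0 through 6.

Drop 1: O rot3 at col 3 lands with bottom-row=0; cleared 0 line(s) (total 0); column heights now [0 0 0 2 2 0 0], max=2
Drop 2: T rot2 at col 4 lands with bottom-row=1; cleared 0 line(s) (total 0); column heights now [0 0 0 2 3 3 3], max=3
Drop 3: S rot1 at col 2 lands with bottom-row=2; cleared 0 line(s) (total 0); column heights now [0 0 5 4 3 3 3], max=5
Drop 4: S rot1 at col 1 lands with bottom-row=5; cleared 0 line(s) (total 0); column heights now [0 8 7 4 3 3 3], max=8
Drop 5: I rot1 at col 1 lands with bottom-row=8; cleared 0 line(s) (total 0); column heights now [0 12 7 4 3 3 3], max=12

Answer: 0 12 7 4 3 3 3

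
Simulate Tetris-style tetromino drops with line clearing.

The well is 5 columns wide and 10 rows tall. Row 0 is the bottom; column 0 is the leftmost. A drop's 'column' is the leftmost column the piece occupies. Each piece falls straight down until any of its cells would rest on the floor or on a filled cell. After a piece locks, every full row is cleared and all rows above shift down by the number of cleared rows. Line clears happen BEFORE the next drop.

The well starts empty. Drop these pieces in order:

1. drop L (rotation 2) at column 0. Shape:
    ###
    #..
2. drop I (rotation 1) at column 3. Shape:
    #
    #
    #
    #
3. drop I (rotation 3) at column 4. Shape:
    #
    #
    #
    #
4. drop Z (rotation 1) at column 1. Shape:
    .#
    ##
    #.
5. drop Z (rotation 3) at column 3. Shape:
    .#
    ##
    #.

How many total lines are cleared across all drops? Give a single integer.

Drop 1: L rot2 at col 0 lands with bottom-row=0; cleared 0 line(s) (total 0); column heights now [2 2 2 0 0], max=2
Drop 2: I rot1 at col 3 lands with bottom-row=0; cleared 0 line(s) (total 0); column heights now [2 2 2 4 0], max=4
Drop 3: I rot3 at col 4 lands with bottom-row=0; cleared 1 line(s) (total 1); column heights now [1 0 0 3 3], max=3
Drop 4: Z rot1 at col 1 lands with bottom-row=0; cleared 0 line(s) (total 1); column heights now [1 2 3 3 3], max=3
Drop 5: Z rot3 at col 3 lands with bottom-row=3; cleared 0 line(s) (total 1); column heights now [1 2 3 5 6], max=6

Answer: 1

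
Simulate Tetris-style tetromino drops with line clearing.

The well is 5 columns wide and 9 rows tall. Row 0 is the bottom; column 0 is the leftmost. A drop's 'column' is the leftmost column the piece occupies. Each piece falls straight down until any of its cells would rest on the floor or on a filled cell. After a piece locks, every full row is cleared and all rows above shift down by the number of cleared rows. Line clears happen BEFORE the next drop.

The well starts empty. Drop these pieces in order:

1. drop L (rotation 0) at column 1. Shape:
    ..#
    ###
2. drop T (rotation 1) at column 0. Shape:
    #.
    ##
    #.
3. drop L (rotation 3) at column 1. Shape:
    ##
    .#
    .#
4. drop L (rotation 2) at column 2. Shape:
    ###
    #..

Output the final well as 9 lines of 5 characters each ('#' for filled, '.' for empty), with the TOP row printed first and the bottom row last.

Drop 1: L rot0 at col 1 lands with bottom-row=0; cleared 0 line(s) (total 0); column heights now [0 1 1 2 0], max=2
Drop 2: T rot1 at col 0 lands with bottom-row=0; cleared 0 line(s) (total 0); column heights now [3 2 1 2 0], max=3
Drop 3: L rot3 at col 1 lands with bottom-row=1; cleared 0 line(s) (total 0); column heights now [3 4 4 2 0], max=4
Drop 4: L rot2 at col 2 lands with bottom-row=4; cleared 0 line(s) (total 0); column heights now [3 4 6 6 6], max=6

Answer: .....
.....
.....
..###
..#..
.##..
#.#..
####.
####.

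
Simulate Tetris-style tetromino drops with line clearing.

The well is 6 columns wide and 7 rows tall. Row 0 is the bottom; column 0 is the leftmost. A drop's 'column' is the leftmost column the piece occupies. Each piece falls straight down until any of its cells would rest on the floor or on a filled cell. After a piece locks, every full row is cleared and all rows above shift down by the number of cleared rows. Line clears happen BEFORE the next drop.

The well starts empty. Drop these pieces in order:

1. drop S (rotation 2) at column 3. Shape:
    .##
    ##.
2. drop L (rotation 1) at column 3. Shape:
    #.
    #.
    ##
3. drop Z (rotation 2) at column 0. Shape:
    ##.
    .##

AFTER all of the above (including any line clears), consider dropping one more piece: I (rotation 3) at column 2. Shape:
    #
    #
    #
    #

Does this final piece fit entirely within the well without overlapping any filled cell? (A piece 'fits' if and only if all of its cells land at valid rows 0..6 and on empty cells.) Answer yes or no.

Answer: yes

Derivation:
Drop 1: S rot2 at col 3 lands with bottom-row=0; cleared 0 line(s) (total 0); column heights now [0 0 0 1 2 2], max=2
Drop 2: L rot1 at col 3 lands with bottom-row=2; cleared 0 line(s) (total 0); column heights now [0 0 0 5 3 2], max=5
Drop 3: Z rot2 at col 0 lands with bottom-row=0; cleared 0 line(s) (total 0); column heights now [2 2 1 5 3 2], max=5
Test piece I rot3 at col 2 (width 1): heights before test = [2 2 1 5 3 2]; fits = True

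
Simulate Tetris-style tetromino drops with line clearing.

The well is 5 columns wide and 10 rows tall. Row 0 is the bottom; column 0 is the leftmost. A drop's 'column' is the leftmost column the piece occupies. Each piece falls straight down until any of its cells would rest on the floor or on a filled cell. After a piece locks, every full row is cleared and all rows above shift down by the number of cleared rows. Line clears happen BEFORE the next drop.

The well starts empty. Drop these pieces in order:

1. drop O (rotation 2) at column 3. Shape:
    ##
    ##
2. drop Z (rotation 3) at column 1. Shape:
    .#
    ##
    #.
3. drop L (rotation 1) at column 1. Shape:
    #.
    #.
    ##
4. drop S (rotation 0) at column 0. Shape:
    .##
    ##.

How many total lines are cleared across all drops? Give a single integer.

Drop 1: O rot2 at col 3 lands with bottom-row=0; cleared 0 line(s) (total 0); column heights now [0 0 0 2 2], max=2
Drop 2: Z rot3 at col 1 lands with bottom-row=0; cleared 0 line(s) (total 0); column heights now [0 2 3 2 2], max=3
Drop 3: L rot1 at col 1 lands with bottom-row=3; cleared 0 line(s) (total 0); column heights now [0 6 4 2 2], max=6
Drop 4: S rot0 at col 0 lands with bottom-row=6; cleared 0 line(s) (total 0); column heights now [7 8 8 2 2], max=8

Answer: 0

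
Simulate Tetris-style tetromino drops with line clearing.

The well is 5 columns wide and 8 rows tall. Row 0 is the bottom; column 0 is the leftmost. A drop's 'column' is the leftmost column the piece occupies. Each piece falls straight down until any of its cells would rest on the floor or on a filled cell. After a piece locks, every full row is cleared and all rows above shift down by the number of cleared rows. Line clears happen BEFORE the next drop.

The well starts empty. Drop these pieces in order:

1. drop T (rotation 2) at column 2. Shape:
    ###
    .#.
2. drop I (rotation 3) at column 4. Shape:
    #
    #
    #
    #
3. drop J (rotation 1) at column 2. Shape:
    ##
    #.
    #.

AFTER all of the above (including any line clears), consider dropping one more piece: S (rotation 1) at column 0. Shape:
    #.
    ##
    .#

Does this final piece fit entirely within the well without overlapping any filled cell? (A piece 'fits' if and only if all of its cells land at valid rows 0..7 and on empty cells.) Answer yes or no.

Answer: yes

Derivation:
Drop 1: T rot2 at col 2 lands with bottom-row=0; cleared 0 line(s) (total 0); column heights now [0 0 2 2 2], max=2
Drop 2: I rot3 at col 4 lands with bottom-row=2; cleared 0 line(s) (total 0); column heights now [0 0 2 2 6], max=6
Drop 3: J rot1 at col 2 lands with bottom-row=2; cleared 0 line(s) (total 0); column heights now [0 0 5 5 6], max=6
Test piece S rot1 at col 0 (width 2): heights before test = [0 0 5 5 6]; fits = True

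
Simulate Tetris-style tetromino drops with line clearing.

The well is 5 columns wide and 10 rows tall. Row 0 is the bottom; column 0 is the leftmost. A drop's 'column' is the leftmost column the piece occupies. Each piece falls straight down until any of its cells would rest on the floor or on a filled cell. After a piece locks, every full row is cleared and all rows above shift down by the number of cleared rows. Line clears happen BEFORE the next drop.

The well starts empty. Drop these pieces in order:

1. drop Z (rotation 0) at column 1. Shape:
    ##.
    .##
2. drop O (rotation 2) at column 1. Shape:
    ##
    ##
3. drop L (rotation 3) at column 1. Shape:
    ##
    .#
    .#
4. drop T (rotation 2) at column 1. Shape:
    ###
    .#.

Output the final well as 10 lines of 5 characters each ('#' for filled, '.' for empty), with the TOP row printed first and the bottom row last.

Answer: .....
.###.
..#..
.##..
..#..
..#..
.##..
.##..
.##..
..##.

Derivation:
Drop 1: Z rot0 at col 1 lands with bottom-row=0; cleared 0 line(s) (total 0); column heights now [0 2 2 1 0], max=2
Drop 2: O rot2 at col 1 lands with bottom-row=2; cleared 0 line(s) (total 0); column heights now [0 4 4 1 0], max=4
Drop 3: L rot3 at col 1 lands with bottom-row=4; cleared 0 line(s) (total 0); column heights now [0 7 7 1 0], max=7
Drop 4: T rot2 at col 1 lands with bottom-row=7; cleared 0 line(s) (total 0); column heights now [0 9 9 9 0], max=9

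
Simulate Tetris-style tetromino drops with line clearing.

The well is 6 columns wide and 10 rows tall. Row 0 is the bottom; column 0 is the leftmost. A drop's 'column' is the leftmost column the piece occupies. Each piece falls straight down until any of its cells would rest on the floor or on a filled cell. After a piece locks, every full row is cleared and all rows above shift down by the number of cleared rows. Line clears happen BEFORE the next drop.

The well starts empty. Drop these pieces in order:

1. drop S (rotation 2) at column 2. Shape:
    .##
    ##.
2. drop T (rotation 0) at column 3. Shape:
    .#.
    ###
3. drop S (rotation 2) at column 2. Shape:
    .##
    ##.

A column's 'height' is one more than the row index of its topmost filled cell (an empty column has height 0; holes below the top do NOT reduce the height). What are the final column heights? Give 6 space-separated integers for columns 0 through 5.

Answer: 0 0 4 5 5 3

Derivation:
Drop 1: S rot2 at col 2 lands with bottom-row=0; cleared 0 line(s) (total 0); column heights now [0 0 1 2 2 0], max=2
Drop 2: T rot0 at col 3 lands with bottom-row=2; cleared 0 line(s) (total 0); column heights now [0 0 1 3 4 3], max=4
Drop 3: S rot2 at col 2 lands with bottom-row=3; cleared 0 line(s) (total 0); column heights now [0 0 4 5 5 3], max=5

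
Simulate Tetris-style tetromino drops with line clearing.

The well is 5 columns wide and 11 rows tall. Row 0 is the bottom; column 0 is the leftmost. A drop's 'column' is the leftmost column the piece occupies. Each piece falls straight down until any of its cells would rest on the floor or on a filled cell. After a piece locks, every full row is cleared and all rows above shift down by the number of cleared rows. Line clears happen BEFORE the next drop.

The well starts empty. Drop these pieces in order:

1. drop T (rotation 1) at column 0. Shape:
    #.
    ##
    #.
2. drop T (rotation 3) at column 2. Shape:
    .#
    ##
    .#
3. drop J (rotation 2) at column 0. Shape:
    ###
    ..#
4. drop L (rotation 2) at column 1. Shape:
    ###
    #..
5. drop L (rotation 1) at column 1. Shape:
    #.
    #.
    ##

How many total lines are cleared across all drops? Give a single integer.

Drop 1: T rot1 at col 0 lands with bottom-row=0; cleared 0 line(s) (total 0); column heights now [3 2 0 0 0], max=3
Drop 2: T rot3 at col 2 lands with bottom-row=0; cleared 0 line(s) (total 0); column heights now [3 2 2 3 0], max=3
Drop 3: J rot2 at col 0 lands with bottom-row=2; cleared 0 line(s) (total 0); column heights now [4 4 4 3 0], max=4
Drop 4: L rot2 at col 1 lands with bottom-row=4; cleared 0 line(s) (total 0); column heights now [4 6 6 6 0], max=6
Drop 5: L rot1 at col 1 lands with bottom-row=6; cleared 0 line(s) (total 0); column heights now [4 9 7 6 0], max=9

Answer: 0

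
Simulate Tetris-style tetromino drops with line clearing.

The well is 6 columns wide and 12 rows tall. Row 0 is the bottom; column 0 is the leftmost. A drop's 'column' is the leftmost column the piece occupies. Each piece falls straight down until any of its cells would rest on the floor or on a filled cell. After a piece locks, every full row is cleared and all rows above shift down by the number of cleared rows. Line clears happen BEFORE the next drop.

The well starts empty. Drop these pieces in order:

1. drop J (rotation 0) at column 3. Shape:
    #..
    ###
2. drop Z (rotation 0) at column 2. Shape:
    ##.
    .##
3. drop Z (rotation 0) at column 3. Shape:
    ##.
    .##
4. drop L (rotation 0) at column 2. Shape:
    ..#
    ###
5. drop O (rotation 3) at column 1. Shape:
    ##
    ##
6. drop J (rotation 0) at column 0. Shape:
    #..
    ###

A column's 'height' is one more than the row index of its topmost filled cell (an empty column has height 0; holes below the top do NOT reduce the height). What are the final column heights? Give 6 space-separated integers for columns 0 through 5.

Answer: 10 9 9 6 7 4

Derivation:
Drop 1: J rot0 at col 3 lands with bottom-row=0; cleared 0 line(s) (total 0); column heights now [0 0 0 2 1 1], max=2
Drop 2: Z rot0 at col 2 lands with bottom-row=2; cleared 0 line(s) (total 0); column heights now [0 0 4 4 3 1], max=4
Drop 3: Z rot0 at col 3 lands with bottom-row=3; cleared 0 line(s) (total 0); column heights now [0 0 4 5 5 4], max=5
Drop 4: L rot0 at col 2 lands with bottom-row=5; cleared 0 line(s) (total 0); column heights now [0 0 6 6 7 4], max=7
Drop 5: O rot3 at col 1 lands with bottom-row=6; cleared 0 line(s) (total 0); column heights now [0 8 8 6 7 4], max=8
Drop 6: J rot0 at col 0 lands with bottom-row=8; cleared 0 line(s) (total 0); column heights now [10 9 9 6 7 4], max=10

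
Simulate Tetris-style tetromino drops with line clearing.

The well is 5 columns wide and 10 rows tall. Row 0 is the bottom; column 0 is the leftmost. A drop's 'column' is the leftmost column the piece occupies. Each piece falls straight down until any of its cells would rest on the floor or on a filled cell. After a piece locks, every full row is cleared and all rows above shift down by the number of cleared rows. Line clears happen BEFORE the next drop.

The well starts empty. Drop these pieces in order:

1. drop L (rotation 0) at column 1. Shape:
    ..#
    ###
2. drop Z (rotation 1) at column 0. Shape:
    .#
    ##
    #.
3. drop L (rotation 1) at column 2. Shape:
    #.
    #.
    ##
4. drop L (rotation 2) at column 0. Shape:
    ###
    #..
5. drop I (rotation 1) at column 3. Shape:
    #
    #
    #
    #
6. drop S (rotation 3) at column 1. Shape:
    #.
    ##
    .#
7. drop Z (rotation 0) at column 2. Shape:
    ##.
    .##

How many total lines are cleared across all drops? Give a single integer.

Drop 1: L rot0 at col 1 lands with bottom-row=0; cleared 0 line(s) (total 0); column heights now [0 1 1 2 0], max=2
Drop 2: Z rot1 at col 0 lands with bottom-row=0; cleared 0 line(s) (total 0); column heights now [2 3 1 2 0], max=3
Drop 3: L rot1 at col 2 lands with bottom-row=2; cleared 0 line(s) (total 0); column heights now [2 3 5 3 0], max=5
Drop 4: L rot2 at col 0 lands with bottom-row=4; cleared 0 line(s) (total 0); column heights now [6 6 6 3 0], max=6
Drop 5: I rot1 at col 3 lands with bottom-row=3; cleared 0 line(s) (total 0); column heights now [6 6 6 7 0], max=7
Drop 6: S rot3 at col 1 lands with bottom-row=6; cleared 0 line(s) (total 0); column heights now [6 9 8 7 0], max=9
Drop 7: Z rot0 at col 2 lands with bottom-row=7; cleared 0 line(s) (total 0); column heights now [6 9 9 9 8], max=9

Answer: 0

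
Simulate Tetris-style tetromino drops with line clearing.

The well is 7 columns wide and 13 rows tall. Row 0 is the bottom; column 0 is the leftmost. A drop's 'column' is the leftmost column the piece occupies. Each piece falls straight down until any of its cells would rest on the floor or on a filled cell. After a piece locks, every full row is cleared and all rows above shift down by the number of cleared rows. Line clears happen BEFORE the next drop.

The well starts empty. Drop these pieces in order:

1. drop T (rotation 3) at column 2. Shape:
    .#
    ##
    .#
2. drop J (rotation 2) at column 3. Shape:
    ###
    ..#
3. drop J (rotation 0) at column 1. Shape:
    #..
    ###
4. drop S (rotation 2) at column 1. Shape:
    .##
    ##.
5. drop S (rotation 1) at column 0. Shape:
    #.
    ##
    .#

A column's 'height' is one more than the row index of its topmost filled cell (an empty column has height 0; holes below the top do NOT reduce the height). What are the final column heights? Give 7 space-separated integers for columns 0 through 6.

Answer: 10 9 8 8 4 4 0

Derivation:
Drop 1: T rot3 at col 2 lands with bottom-row=0; cleared 0 line(s) (total 0); column heights now [0 0 2 3 0 0 0], max=3
Drop 2: J rot2 at col 3 lands with bottom-row=2; cleared 0 line(s) (total 0); column heights now [0 0 2 4 4 4 0], max=4
Drop 3: J rot0 at col 1 lands with bottom-row=4; cleared 0 line(s) (total 0); column heights now [0 6 5 5 4 4 0], max=6
Drop 4: S rot2 at col 1 lands with bottom-row=6; cleared 0 line(s) (total 0); column heights now [0 7 8 8 4 4 0], max=8
Drop 5: S rot1 at col 0 lands with bottom-row=7; cleared 0 line(s) (total 0); column heights now [10 9 8 8 4 4 0], max=10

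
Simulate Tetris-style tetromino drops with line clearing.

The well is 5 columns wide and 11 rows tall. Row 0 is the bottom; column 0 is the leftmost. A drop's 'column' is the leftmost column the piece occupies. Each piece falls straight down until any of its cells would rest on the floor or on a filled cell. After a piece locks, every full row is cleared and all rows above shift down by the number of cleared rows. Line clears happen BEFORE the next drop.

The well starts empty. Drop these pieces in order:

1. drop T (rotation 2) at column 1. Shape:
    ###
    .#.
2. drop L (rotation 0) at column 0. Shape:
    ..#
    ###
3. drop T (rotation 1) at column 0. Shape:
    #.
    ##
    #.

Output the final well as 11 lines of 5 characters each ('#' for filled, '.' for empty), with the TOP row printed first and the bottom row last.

Drop 1: T rot2 at col 1 lands with bottom-row=0; cleared 0 line(s) (total 0); column heights now [0 2 2 2 0], max=2
Drop 2: L rot0 at col 0 lands with bottom-row=2; cleared 0 line(s) (total 0); column heights now [3 3 4 2 0], max=4
Drop 3: T rot1 at col 0 lands with bottom-row=3; cleared 0 line(s) (total 0); column heights now [6 5 4 2 0], max=6

Answer: .....
.....
.....
.....
.....
#....
##...
#.#..
###..
.###.
..#..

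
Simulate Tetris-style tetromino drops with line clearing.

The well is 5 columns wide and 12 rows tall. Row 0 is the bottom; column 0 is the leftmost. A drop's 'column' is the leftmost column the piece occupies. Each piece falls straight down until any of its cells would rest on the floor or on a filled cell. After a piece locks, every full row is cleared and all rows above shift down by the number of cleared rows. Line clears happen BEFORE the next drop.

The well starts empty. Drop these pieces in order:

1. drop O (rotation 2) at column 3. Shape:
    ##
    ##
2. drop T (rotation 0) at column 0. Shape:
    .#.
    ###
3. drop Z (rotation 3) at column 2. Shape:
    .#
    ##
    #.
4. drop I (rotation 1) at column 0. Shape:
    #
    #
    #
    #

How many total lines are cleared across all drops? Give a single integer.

Answer: 2

Derivation:
Drop 1: O rot2 at col 3 lands with bottom-row=0; cleared 0 line(s) (total 0); column heights now [0 0 0 2 2], max=2
Drop 2: T rot0 at col 0 lands with bottom-row=0; cleared 1 line(s) (total 1); column heights now [0 1 0 1 1], max=1
Drop 3: Z rot3 at col 2 lands with bottom-row=0; cleared 0 line(s) (total 1); column heights now [0 1 2 3 1], max=3
Drop 4: I rot1 at col 0 lands with bottom-row=0; cleared 1 line(s) (total 2); column heights now [3 0 1 2 0], max=3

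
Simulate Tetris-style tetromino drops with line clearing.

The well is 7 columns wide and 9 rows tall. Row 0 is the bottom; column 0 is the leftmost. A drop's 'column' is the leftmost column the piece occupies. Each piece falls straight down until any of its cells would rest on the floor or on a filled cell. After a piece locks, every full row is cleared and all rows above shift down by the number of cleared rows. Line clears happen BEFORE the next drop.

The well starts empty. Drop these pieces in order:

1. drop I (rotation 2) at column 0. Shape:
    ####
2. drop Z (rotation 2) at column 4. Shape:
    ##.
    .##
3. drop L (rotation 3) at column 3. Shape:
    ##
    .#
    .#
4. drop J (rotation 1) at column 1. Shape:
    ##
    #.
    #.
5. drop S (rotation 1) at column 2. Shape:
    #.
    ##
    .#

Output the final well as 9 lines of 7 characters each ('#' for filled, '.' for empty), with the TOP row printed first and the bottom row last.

Answer: .......
..#....
..##...
...#...
...##..
.##.#..
.#..#..
.#..##.
####.##

Derivation:
Drop 1: I rot2 at col 0 lands with bottom-row=0; cleared 0 line(s) (total 0); column heights now [1 1 1 1 0 0 0], max=1
Drop 2: Z rot2 at col 4 lands with bottom-row=0; cleared 0 line(s) (total 0); column heights now [1 1 1 1 2 2 1], max=2
Drop 3: L rot3 at col 3 lands with bottom-row=2; cleared 0 line(s) (total 0); column heights now [1 1 1 5 5 2 1], max=5
Drop 4: J rot1 at col 1 lands with bottom-row=1; cleared 0 line(s) (total 0); column heights now [1 4 4 5 5 2 1], max=5
Drop 5: S rot1 at col 2 lands with bottom-row=5; cleared 0 line(s) (total 0); column heights now [1 4 8 7 5 2 1], max=8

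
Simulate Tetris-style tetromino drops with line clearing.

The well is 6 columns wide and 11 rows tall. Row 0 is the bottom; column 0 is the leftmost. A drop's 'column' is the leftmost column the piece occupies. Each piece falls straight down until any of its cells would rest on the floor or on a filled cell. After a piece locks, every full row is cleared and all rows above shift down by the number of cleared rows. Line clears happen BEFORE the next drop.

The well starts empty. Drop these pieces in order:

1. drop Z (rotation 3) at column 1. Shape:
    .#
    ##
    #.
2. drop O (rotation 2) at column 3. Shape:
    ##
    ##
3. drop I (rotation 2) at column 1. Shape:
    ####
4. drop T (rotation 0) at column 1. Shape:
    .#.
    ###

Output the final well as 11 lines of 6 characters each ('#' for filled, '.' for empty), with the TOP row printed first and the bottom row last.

Drop 1: Z rot3 at col 1 lands with bottom-row=0; cleared 0 line(s) (total 0); column heights now [0 2 3 0 0 0], max=3
Drop 2: O rot2 at col 3 lands with bottom-row=0; cleared 0 line(s) (total 0); column heights now [0 2 3 2 2 0], max=3
Drop 3: I rot2 at col 1 lands with bottom-row=3; cleared 0 line(s) (total 0); column heights now [0 4 4 4 4 0], max=4
Drop 4: T rot0 at col 1 lands with bottom-row=4; cleared 0 line(s) (total 0); column heights now [0 5 6 5 4 0], max=6

Answer: ......
......
......
......
......
..#...
.###..
.####.
..#...
.####.
.#.##.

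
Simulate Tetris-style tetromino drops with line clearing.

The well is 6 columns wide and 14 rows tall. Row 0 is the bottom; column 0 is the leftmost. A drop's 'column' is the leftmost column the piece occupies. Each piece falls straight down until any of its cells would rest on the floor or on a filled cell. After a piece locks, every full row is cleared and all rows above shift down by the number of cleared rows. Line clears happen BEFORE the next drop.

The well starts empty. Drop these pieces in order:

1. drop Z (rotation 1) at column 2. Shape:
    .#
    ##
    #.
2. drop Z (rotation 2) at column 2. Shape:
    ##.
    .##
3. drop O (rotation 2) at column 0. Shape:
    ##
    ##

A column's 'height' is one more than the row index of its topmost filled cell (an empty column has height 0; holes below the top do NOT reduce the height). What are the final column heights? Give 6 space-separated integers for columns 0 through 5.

Answer: 2 2 5 5 4 0

Derivation:
Drop 1: Z rot1 at col 2 lands with bottom-row=0; cleared 0 line(s) (total 0); column heights now [0 0 2 3 0 0], max=3
Drop 2: Z rot2 at col 2 lands with bottom-row=3; cleared 0 line(s) (total 0); column heights now [0 0 5 5 4 0], max=5
Drop 3: O rot2 at col 0 lands with bottom-row=0; cleared 0 line(s) (total 0); column heights now [2 2 5 5 4 0], max=5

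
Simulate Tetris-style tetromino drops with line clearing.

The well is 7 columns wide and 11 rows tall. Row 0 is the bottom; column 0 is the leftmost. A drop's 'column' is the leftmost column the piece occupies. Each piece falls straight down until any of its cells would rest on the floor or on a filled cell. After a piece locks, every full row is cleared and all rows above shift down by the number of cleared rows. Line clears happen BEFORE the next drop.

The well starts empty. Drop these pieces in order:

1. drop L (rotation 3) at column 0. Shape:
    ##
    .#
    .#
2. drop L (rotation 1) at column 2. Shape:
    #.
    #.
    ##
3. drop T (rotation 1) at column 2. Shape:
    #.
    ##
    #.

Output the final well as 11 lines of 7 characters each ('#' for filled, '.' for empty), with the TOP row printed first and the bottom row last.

Answer: .......
.......
.......
.......
.......
..#....
..##...
..#....
###....
.##....
.###...

Derivation:
Drop 1: L rot3 at col 0 lands with bottom-row=0; cleared 0 line(s) (total 0); column heights now [3 3 0 0 0 0 0], max=3
Drop 2: L rot1 at col 2 lands with bottom-row=0; cleared 0 line(s) (total 0); column heights now [3 3 3 1 0 0 0], max=3
Drop 3: T rot1 at col 2 lands with bottom-row=3; cleared 0 line(s) (total 0); column heights now [3 3 6 5 0 0 0], max=6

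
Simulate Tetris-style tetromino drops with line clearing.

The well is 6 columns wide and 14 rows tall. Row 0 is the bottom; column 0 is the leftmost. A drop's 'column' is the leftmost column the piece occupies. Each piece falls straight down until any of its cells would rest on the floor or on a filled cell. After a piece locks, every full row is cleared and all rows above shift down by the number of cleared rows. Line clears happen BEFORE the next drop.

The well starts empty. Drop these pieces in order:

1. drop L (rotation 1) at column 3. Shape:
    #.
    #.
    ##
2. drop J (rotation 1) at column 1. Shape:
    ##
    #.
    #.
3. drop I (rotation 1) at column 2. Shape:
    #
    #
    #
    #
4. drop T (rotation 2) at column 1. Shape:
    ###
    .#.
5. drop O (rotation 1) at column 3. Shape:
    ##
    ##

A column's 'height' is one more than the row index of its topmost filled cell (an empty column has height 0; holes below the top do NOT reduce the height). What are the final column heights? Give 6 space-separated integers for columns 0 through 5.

Answer: 0 9 9 11 11 0

Derivation:
Drop 1: L rot1 at col 3 lands with bottom-row=0; cleared 0 line(s) (total 0); column heights now [0 0 0 3 1 0], max=3
Drop 2: J rot1 at col 1 lands with bottom-row=0; cleared 0 line(s) (total 0); column heights now [0 3 3 3 1 0], max=3
Drop 3: I rot1 at col 2 lands with bottom-row=3; cleared 0 line(s) (total 0); column heights now [0 3 7 3 1 0], max=7
Drop 4: T rot2 at col 1 lands with bottom-row=7; cleared 0 line(s) (total 0); column heights now [0 9 9 9 1 0], max=9
Drop 5: O rot1 at col 3 lands with bottom-row=9; cleared 0 line(s) (total 0); column heights now [0 9 9 11 11 0], max=11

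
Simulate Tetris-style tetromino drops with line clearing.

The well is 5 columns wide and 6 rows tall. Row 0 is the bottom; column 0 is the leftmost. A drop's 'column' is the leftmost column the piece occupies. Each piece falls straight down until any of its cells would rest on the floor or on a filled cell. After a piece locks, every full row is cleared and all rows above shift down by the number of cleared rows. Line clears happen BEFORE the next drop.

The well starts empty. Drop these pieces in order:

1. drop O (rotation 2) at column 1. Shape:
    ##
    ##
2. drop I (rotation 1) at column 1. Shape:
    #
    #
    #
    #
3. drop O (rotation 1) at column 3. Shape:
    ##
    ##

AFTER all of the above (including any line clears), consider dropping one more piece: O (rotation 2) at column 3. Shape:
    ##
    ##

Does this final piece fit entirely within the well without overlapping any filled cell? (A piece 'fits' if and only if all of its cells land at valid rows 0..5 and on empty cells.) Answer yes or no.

Answer: yes

Derivation:
Drop 1: O rot2 at col 1 lands with bottom-row=0; cleared 0 line(s) (total 0); column heights now [0 2 2 0 0], max=2
Drop 2: I rot1 at col 1 lands with bottom-row=2; cleared 0 line(s) (total 0); column heights now [0 6 2 0 0], max=6
Drop 3: O rot1 at col 3 lands with bottom-row=0; cleared 0 line(s) (total 0); column heights now [0 6 2 2 2], max=6
Test piece O rot2 at col 3 (width 2): heights before test = [0 6 2 2 2]; fits = True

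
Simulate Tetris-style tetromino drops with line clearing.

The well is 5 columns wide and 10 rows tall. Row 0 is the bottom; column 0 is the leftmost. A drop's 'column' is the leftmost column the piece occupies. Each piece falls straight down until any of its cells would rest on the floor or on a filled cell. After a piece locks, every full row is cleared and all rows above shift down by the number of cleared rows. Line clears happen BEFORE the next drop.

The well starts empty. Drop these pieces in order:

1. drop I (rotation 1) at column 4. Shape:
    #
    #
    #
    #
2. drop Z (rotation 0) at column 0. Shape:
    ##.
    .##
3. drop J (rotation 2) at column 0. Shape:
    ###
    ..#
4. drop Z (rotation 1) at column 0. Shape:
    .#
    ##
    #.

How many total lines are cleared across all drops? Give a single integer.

Drop 1: I rot1 at col 4 lands with bottom-row=0; cleared 0 line(s) (total 0); column heights now [0 0 0 0 4], max=4
Drop 2: Z rot0 at col 0 lands with bottom-row=0; cleared 0 line(s) (total 0); column heights now [2 2 1 0 4], max=4
Drop 3: J rot2 at col 0 lands with bottom-row=1; cleared 0 line(s) (total 0); column heights now [3 3 3 0 4], max=4
Drop 4: Z rot1 at col 0 lands with bottom-row=3; cleared 0 line(s) (total 0); column heights now [5 6 3 0 4], max=6

Answer: 0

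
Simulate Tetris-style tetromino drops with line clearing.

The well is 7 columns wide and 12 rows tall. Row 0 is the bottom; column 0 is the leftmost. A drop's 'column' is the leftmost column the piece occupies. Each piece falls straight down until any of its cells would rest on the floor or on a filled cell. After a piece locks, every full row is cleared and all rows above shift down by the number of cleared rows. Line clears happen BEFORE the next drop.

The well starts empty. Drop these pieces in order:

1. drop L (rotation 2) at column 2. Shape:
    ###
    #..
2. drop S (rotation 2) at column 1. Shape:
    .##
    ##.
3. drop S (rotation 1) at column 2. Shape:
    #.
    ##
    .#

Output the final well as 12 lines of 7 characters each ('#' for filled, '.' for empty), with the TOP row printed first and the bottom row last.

Drop 1: L rot2 at col 2 lands with bottom-row=0; cleared 0 line(s) (total 0); column heights now [0 0 2 2 2 0 0], max=2
Drop 2: S rot2 at col 1 lands with bottom-row=2; cleared 0 line(s) (total 0); column heights now [0 3 4 4 2 0 0], max=4
Drop 3: S rot1 at col 2 lands with bottom-row=4; cleared 0 line(s) (total 0); column heights now [0 3 7 6 2 0 0], max=7

Answer: .......
.......
.......
.......
.......
..#....
..##...
...#...
..##...
.##....
..###..
..#....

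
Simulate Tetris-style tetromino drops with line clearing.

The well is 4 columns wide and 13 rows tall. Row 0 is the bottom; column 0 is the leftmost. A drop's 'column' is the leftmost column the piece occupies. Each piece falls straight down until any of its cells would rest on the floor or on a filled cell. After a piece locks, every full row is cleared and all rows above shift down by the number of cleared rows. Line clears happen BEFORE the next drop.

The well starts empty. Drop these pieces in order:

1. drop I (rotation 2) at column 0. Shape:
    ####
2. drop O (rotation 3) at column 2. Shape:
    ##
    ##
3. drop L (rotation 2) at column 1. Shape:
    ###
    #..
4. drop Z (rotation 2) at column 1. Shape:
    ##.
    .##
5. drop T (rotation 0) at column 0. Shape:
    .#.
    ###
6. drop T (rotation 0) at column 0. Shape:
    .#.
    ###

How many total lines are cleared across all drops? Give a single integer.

Answer: 1

Derivation:
Drop 1: I rot2 at col 0 lands with bottom-row=0; cleared 1 line(s) (total 1); column heights now [0 0 0 0], max=0
Drop 2: O rot3 at col 2 lands with bottom-row=0; cleared 0 line(s) (total 1); column heights now [0 0 2 2], max=2
Drop 3: L rot2 at col 1 lands with bottom-row=1; cleared 0 line(s) (total 1); column heights now [0 3 3 3], max=3
Drop 4: Z rot2 at col 1 lands with bottom-row=3; cleared 0 line(s) (total 1); column heights now [0 5 5 4], max=5
Drop 5: T rot0 at col 0 lands with bottom-row=5; cleared 0 line(s) (total 1); column heights now [6 7 6 4], max=7
Drop 6: T rot0 at col 0 lands with bottom-row=7; cleared 0 line(s) (total 1); column heights now [8 9 8 4], max=9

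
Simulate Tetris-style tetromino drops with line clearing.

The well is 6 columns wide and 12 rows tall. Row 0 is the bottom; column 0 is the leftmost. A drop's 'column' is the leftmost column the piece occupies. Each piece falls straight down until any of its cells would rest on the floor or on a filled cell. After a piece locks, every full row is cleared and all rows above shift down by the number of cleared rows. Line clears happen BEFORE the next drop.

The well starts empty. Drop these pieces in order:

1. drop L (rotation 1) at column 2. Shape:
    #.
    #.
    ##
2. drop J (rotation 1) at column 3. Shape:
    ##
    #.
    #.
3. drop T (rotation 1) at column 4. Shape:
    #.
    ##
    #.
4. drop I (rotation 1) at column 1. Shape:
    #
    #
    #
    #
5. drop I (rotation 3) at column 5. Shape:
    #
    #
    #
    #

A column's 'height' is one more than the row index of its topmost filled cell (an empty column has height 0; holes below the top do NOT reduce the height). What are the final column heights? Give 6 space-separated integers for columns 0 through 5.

Answer: 0 4 3 4 7 10

Derivation:
Drop 1: L rot1 at col 2 lands with bottom-row=0; cleared 0 line(s) (total 0); column heights now [0 0 3 1 0 0], max=3
Drop 2: J rot1 at col 3 lands with bottom-row=1; cleared 0 line(s) (total 0); column heights now [0 0 3 4 4 0], max=4
Drop 3: T rot1 at col 4 lands with bottom-row=4; cleared 0 line(s) (total 0); column heights now [0 0 3 4 7 6], max=7
Drop 4: I rot1 at col 1 lands with bottom-row=0; cleared 0 line(s) (total 0); column heights now [0 4 3 4 7 6], max=7
Drop 5: I rot3 at col 5 lands with bottom-row=6; cleared 0 line(s) (total 0); column heights now [0 4 3 4 7 10], max=10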